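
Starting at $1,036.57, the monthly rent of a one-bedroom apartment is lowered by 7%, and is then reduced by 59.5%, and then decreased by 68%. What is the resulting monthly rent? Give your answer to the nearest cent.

$124.94

Apply the 7% decrease: $1,036.57 × 0.93 = $964.0101.
59.5% decrease: $964.0101 × 0.405 = $390.4240905.
68% decrease: $390.4240905 × 0.32 = $124.93570896 ≈ $124.94.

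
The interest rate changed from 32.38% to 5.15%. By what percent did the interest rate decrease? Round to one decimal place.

The change is 5.15 − 32.38 = -27.23 percentage points.
Relative to the original 32.38%, that is -27.23 ÷ 32.38 ≈ -84.1%.
So the interest rate fell by 84.1%.

84.1%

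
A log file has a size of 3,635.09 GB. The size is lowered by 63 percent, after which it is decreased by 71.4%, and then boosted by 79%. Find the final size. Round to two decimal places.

Each change multiplies by a factor: 0.37 × 0.286 × 1.79 = 0.1894178.
3,635.09 × 0.1894178 = 688.550750602 ≈ 688.55.

688.55 GB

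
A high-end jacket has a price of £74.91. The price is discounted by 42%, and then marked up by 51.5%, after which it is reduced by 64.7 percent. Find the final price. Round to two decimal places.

42% decrease: £74.91 × 0.58 = £43.4478.
51.5% increase: £43.4478 × 1.515 = £65.823417.
Apply the 64.7% decrease: £65.823417 × 0.353 = £23.235666201 ≈ £23.24.

£23.24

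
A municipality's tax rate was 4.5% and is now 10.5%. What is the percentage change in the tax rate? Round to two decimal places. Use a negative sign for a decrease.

The change is 10.5 − 4.5 = 6.0 percentage points.
Relative to the original 4.5%, that is 6.0 ÷ 4.5 ≈ 133.33%.

133.33%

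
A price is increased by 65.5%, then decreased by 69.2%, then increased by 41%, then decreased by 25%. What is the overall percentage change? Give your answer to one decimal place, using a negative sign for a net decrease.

-46.1%

The combined multiplier is 1.655 × 0.308 × 1.41 × 0.75 = 0.53905005.
That corresponds to a decrease of 46.1%.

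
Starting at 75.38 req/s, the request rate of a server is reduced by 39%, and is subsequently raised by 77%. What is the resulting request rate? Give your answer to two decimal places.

After the 39% decrease: 75.38 × 0.61 = 45.9818.
After the 77% increase: 45.9818 × 1.77 = 81.387786 ≈ 81.39.

81.39 req/s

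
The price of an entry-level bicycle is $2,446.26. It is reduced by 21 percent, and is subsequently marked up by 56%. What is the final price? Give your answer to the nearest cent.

$3,014.77

Each change multiplies by a factor: 0.79 × 1.56 = 1.2324.
$2,446.26 × 1.2324 = $3014.770824 ≈ $3,014.77.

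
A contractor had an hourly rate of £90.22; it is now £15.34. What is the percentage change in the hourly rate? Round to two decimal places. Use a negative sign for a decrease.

Change: £15.34 − £90.22 = -£74.88.
Relative to the original: -£74.88 ÷ £90.22 ≈ -83.00%.

-83.00%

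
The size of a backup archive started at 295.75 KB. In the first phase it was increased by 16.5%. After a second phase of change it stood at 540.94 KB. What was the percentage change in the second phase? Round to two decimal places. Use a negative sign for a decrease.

57.00%

After the first phase: 295.75 × 1.165 = 344.54875.
Second-phase multiplier: 540.94 ÷ 344.54875 ≈ 1.569996.
That is a change of 57.00%.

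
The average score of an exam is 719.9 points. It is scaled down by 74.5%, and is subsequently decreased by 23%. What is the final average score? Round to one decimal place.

141.4 points

Each change multiplies by a factor: 0.255 × 0.77 = 0.19635.
719.9 × 0.19635 = 141.352365 ≈ 141.4.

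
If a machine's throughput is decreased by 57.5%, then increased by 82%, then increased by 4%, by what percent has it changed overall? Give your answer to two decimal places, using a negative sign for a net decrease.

A 57.5% decrease multiplies by 0.425.
Then an 82% increase: 0.425 × 1.82 = 0.7735.
Then a 4% increase: 0.7735 × 1.04 = 0.80444.
Overall factor 0.80444, i.e. -19.56%.

-19.56%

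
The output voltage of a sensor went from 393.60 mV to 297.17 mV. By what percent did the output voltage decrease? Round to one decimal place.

Change: 297.17 − 393.60 = -96.43.
Relative to the original: -96.43 ÷ 393.60 ≈ -24.5%.
So the output voltage decreased by 24.5%.

24.5%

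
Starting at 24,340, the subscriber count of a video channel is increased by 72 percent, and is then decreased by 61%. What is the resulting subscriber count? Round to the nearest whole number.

16,327

Each change multiplies by a factor: 1.72 × 0.39 = 0.6708.
24,340 × 0.6708 = 16327.272 ≈ 16,327.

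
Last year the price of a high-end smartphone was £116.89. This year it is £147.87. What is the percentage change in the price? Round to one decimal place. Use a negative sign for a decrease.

26.5%

Change: £147.87 − £116.89 = £30.98.
Relative to the original: £30.98 ÷ £116.89 ≈ 26.5%.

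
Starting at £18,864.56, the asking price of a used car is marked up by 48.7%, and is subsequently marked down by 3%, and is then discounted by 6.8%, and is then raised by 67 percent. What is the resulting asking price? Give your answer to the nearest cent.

After the 48.7% increase: £18,864.56 × 1.487 = £28051.60072.
3% decrease: £28051.60072 × 0.97 = £27210.0526984.
6.8% decrease: £27210.0526984 × 0.932 = £25359.7691149088.
Apply the 67% increase: £25359.7691149088 × 1.67 = £42350.814421897696 ≈ £42,350.81.

£42,350.81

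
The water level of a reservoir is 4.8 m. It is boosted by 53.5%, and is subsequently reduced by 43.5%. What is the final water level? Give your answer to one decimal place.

4.2 m

After the 53.5% increase: 4.8 × 1.535 = 7.368.
Apply the 43.5% decrease: 7.368 × 0.565 = 4.16292 ≈ 4.2.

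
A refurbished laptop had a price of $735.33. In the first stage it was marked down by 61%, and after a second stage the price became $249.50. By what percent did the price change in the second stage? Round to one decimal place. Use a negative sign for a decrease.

-13.0%

After the first stage: $735.33 × 0.39 = $286.7787.
Second-stage multiplier: $249.50 ÷ $286.7787 ≈ 0.87001.
That is a change of -13.0%.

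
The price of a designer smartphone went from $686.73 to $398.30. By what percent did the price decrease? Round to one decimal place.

Change: $398.30 − $686.73 = -$288.43.
Relative to the original: -$288.43 ÷ $686.73 ≈ -42.0%.
So the price decreased by 42.0%.

42.0%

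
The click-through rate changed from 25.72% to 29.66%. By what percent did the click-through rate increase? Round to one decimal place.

15.3%

The change is 29.66 − 25.72 = 3.94 percentage points.
Relative to the original 25.72%, that is 3.94 ÷ 25.72 ≈ 15.3%.
So the click-through rate rose by 15.3%.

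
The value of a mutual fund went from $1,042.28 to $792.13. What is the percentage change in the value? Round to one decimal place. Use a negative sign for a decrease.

Change: $792.13 − $1,042.28 = -$250.15.
Relative to the original: -$250.15 ÷ $1,042.28 ≈ -24.0%.

-24.0%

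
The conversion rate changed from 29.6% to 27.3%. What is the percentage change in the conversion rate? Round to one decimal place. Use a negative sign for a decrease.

The change is 27.3 − 29.6 = -2.3 percentage points.
Relative to the original 29.6%, that is -2.3 ÷ 29.6 ≈ -7.8%.

-7.8%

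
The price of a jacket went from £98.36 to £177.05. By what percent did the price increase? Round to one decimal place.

Change: £177.05 − £98.36 = £78.69.
Relative to the original: £78.69 ÷ £98.36 ≈ 80.0%.
So the price increased by 80.0%.

80.0%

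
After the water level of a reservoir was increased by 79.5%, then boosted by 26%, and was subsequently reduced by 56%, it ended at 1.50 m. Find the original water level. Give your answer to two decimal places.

1.51 m

Undoing the 56% decrease: 1.50 ÷ 0.44 ≈ 3.409091.
Undoing the 26% increase: 3.409091 ÷ 1.26 ≈ 2.705628.
Undoing the 79.5% increase: 2.705628 ÷ 1.795 ≈ 1.51 m.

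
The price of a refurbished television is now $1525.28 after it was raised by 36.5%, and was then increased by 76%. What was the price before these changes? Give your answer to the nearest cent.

$634.90

The overall multiplier applied was 1.365 × 1.76 = 2.4024.
So the original price was $1525.28 ÷ 2.4024 ≈ $634.90.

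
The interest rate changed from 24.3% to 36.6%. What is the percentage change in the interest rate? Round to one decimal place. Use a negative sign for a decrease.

The change is 36.6 − 24.3 = 12.3 percentage points.
Relative to the original 24.3%, that is 12.3 ÷ 24.3 ≈ 50.6%.

50.6%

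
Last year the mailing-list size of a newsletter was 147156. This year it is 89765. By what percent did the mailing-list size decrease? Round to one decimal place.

39.0%

Change: 89765 − 147156 = -57391.
Relative to the original: -57391 ÷ 147156 ≈ -39.0%.
So the mailing-list size decreased by 39.0%.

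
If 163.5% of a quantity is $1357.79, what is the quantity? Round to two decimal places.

$1357.79 ÷ 1.635 ≈ $830.45.

$830.45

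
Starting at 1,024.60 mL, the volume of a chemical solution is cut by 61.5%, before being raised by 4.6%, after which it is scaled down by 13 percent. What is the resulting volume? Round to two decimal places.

358.98 mL

After the 61.5% decrease: 1,024.60 × 0.385 = 394.471.
Apply the 4.6% increase: 394.471 × 1.046 = 412.616666.
After the 13% decrease: 412.616666 × 0.87 = 358.97649942 ≈ 358.98.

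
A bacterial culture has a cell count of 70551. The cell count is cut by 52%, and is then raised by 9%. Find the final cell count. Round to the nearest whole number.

36912

Each change multiplies by a factor: 0.48 × 1.09 = 0.5232.
70551 × 0.5232 = 36912.2832 ≈ 36912.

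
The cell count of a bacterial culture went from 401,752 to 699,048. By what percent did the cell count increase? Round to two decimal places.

Change: 699,048 − 401,752 = 297,296.
Relative to the original: 297,296 ÷ 401,752 ≈ 74.00%.
So the cell count increased by 74.00%.

74.00%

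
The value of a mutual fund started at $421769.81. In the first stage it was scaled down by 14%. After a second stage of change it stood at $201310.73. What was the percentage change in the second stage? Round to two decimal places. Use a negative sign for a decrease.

After the first stage: $421769.81 × 0.86 = $362722.0366.
Second-stage multiplier: $201310.73 ÷ $362722.0366 ≈ 0.555.
That is a change of -44.50%.

-44.50%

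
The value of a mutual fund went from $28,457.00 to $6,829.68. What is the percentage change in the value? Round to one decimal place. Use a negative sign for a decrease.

Change: $6,829.68 − $28,457.00 = -$21,627.32.
Relative to the original: -$21,627.32 ÷ $28,457.00 = -76.0%.

-76.0%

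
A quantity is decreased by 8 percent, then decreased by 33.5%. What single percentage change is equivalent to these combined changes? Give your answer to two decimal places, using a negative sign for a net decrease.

-38.82%

An 8% decrease multiplies by 0.92.
Then a 33.5% decrease: 0.92 × 0.665 = 0.6118.
Overall factor 0.6118, i.e. -38.82%.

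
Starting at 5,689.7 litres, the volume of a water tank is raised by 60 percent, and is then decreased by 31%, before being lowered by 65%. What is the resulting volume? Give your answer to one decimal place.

Each change multiplies by a factor: 1.6 × 0.69 × 0.35 = 0.3864.
5,689.7 × 0.3864 = 2198.50008 ≈ 2,198.5.

2,198.5 litres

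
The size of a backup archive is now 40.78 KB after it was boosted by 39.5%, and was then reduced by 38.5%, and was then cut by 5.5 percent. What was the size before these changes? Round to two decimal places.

Undoing the 5.5% decrease: 40.78 ÷ 0.945 ≈ 43.153439.
Undoing the 38.5% decrease: 43.153439 ÷ 0.615 ≈ 70.168193.
Undoing the 39.5% increase: 70.168193 ÷ 1.395 ≈ 50.30 KB.

50.30 KB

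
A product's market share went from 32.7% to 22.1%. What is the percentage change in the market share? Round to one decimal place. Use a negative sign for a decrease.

The change is 22.1 − 32.7 = -10.6 percentage points.
Relative to the original 32.7%, that is -10.6 ÷ 32.7 ≈ -32.4%.

-32.4%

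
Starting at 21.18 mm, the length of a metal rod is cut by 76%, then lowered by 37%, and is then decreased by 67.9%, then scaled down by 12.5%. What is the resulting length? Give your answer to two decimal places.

Each change multiplies by a factor: 0.24 × 0.63 × 0.321 × 0.875 = 0.0424683.
21.18 × 0.0424683 = 0.899478594 ≈ 0.90.

0.90 mm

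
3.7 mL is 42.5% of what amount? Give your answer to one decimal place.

8.7 mL

3.7 mL ÷ 0.425 ≈ 8.7 mL.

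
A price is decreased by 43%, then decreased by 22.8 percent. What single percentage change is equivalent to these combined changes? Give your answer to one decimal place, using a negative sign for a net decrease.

A 43% decrease multiplies by 0.57.
Then a 22.8% decrease: 0.57 × 0.772 = 0.44004.
Overall factor 0.44004, i.e. -56.0%.

-56.0%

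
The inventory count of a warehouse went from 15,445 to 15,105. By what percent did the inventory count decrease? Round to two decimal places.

Change: 15,105 − 15,445 = -340.
Relative to the original: -340 ÷ 15,445 ≈ -2.20%.
So the inventory count decreased by 2.20%.

2.20%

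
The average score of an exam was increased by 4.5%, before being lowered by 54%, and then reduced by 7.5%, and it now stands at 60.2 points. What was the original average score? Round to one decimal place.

135.4 points

The overall multiplier applied was 1.045 × 0.46 × 0.925 = 0.4446475.
So the original average score was 60.2 ÷ 0.4446475 ≈ 135.4 points.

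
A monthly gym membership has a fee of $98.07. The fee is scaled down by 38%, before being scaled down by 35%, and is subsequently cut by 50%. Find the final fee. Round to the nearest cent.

$19.76

After the 38% decrease: $98.07 × 0.62 = $60.8034.
35% decrease: $60.8034 × 0.65 = $39.52221.
After the 50% decrease: $39.52221 × 0.5 = $19.761105 ≈ $19.76.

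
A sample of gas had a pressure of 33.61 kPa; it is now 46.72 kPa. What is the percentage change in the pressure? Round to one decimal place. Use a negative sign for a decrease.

39.0%

Change: 46.72 − 33.61 = 13.11.
Relative to the original: 13.11 ÷ 33.61 ≈ 39.0%.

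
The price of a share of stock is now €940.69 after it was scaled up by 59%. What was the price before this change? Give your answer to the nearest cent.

€591.63

The overall multiplier applied was 1.59.
So the original price was €940.69 ÷ 1.59 ≈ €591.63.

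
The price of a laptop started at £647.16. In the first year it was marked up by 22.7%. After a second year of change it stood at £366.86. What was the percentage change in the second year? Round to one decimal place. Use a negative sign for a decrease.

-53.8%

After the first year: £647.16 × 1.227 = £794.06532.
Second-year multiplier: £366.86 ÷ £794.06532 ≈ 0.462.
That is a change of -53.8%.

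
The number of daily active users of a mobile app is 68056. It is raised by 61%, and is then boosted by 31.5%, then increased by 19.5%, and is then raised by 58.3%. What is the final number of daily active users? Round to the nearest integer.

272563

Each change multiplies by a factor: 1.61 × 1.315 × 1.195 × 1.583 = 4.00498089775.
68056 × 4.00498089775 = 272562.979977274 ≈ 272563.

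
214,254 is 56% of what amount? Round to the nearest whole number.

382,596

214,254 ÷ 0.56 ≈ 382,596.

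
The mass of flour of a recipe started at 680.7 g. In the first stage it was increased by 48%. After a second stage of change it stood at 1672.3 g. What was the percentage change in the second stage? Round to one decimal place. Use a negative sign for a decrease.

After the first stage: 680.7 × 1.48 = 1007.436.
Second-stage multiplier: 1672.3 ÷ 1007.436 ≈ 1.65996.
That is a change of 66.0%.

66.0%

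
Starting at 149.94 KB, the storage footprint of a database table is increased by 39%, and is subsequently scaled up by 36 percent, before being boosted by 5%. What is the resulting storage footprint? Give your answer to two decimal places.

297.62 KB

Each change multiplies by a factor: 1.39 × 1.36 × 1.05 = 1.98492.
149.94 × 1.98492 = 297.6189048 ≈ 297.62.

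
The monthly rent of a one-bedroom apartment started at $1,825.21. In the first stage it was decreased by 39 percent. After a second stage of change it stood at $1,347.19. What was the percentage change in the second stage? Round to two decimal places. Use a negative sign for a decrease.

21.00%

After the first stage: $1,825.21 × 0.61 = $1113.3781.
Second-stage multiplier: $1,347.19 ÷ $1113.3781 ≈ 1.210002.
That is a change of 21.00%.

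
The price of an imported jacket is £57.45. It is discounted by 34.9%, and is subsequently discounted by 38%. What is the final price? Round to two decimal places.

Each change multiplies by a factor: 0.651 × 0.62 = 0.40362.
£57.45 × 0.40362 = £23.187969 ≈ £23.19.

£23.19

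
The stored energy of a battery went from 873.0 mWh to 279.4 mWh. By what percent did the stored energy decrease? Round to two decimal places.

Change: 279.4 − 873.0 = -593.6.
Relative to the original: -593.6 ÷ 873.0 ≈ -68.00%.
So the stored energy decreased by 68.00%.

68.00%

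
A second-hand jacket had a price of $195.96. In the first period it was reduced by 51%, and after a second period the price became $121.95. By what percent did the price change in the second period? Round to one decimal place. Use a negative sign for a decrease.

After the first period: $195.96 × 0.49 = $96.0204.
Second-period multiplier: $121.95 ÷ $96.0204 ≈ 1.27004.
That is a change of 27.0%.

27.0%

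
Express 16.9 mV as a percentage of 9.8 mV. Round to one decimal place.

16.9 mV ÷ 9.8 mV ≈ 172.4%.

172.4%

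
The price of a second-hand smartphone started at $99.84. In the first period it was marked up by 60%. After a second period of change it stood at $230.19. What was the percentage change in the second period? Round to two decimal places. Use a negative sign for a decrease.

After the first period: $99.84 × 1.6 = $159.744.
Second-period multiplier: $230.19 ÷ $159.744 ≈ 1.440993.
That is a change of 44.10%.

44.10%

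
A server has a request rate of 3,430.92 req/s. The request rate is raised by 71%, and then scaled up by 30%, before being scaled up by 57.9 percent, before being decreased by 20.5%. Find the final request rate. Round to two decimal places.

9,574.13 req/s

After the 71% increase: 3,430.92 × 1.71 = 5866.8732.
Apply the 30% increase: 5866.8732 × 1.3 = 7626.93516.
57.9% increase: 7626.93516 × 1.579 = 12042.93061764.
After the 20.5% decrease: 12042.93061764 × 0.795 = 9574.1298410238 ≈ 9,574.13.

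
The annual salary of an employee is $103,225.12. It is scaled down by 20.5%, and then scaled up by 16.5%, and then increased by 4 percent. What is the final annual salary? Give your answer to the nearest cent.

$99,428.71

Each change multiplies by a factor: 0.795 × 1.165 × 1.04 = 0.963222.
$103,225.12 × 0.963222 = $99428.70653664 ≈ $99,428.71.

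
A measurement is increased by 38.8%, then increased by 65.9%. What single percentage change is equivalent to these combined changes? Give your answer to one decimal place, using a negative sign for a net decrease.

A 38.8% increase multiplies by 1.388.
Then a 65.9% increase: 1.388 × 1.659 = 2.302692.
Overall factor 2.302692, i.e. 130.3%.

130.3%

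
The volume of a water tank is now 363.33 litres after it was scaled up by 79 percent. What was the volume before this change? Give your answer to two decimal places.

202.98 litres

The overall multiplier applied was 1.79.
So the original volume was 363.33 ÷ 1.79 ≈ 202.98 litres.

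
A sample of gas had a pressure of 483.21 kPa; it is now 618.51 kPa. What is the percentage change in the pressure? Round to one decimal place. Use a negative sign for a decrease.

28.0%

Change: 618.51 − 483.21 = 135.30.
Relative to the original: 135.30 ÷ 483.21 ≈ 28.0%.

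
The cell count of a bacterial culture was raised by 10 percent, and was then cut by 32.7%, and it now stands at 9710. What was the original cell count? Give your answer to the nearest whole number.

13116

The overall multiplier applied was 1.1 × 0.673 = 0.7403.
So the original cell count was 9710 ÷ 0.7403 ≈ 13116.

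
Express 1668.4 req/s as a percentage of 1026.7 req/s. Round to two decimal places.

1668.4 req/s ÷ 1026.7 req/s ≈ 162.50%.

162.50%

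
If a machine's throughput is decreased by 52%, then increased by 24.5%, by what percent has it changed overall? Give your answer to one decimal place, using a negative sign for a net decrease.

A 52% decrease multiplies by 0.48.
Then a 24.5% increase: 0.48 × 1.245 = 0.5976.
Overall factor 0.5976, i.e. -40.2%.

-40.2%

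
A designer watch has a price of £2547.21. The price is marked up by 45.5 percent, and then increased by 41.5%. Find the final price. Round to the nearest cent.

£5244.26

Each change multiplies by a factor: 1.455 × 1.415 = 2.058825.
£2547.21 × 2.058825 = £5244.25962825 ≈ £5244.26.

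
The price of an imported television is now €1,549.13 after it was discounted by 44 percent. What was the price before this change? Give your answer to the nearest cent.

€2,766.30

The overall multiplier applied was 0.56.
So the original price was €1,549.13 ÷ 0.56 ≈ €2,766.30.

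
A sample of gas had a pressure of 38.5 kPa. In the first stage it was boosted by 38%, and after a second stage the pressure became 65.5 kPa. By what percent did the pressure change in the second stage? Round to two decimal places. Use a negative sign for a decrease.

After the first stage: 38.5 × 1.38 = 53.13.
Second-stage multiplier: 65.5 ÷ 53.13 ≈ 1.232825.
That is a change of 23.28%.

23.28%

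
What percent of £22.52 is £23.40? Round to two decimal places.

103.91%

£23.40 ÷ £22.52 ≈ 103.91%.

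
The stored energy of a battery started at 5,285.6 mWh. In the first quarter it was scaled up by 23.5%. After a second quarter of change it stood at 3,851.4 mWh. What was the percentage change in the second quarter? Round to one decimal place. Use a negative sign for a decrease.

-41.0%

After the first quarter: 5,285.6 × 1.235 = 6527.716.
Second-quarter multiplier: 3,851.4 ÷ 6527.716 ≈ 0.59001.
That is a change of -41.0%.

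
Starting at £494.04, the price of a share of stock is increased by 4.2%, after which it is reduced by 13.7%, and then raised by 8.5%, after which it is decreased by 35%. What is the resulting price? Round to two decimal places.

£313.32

4.2% increase: £494.04 × 1.042 = £514.78968.
Apply the 13.7% decrease: £514.78968 × 0.863 = £444.26349384.
After the 8.5% increase: £444.26349384 × 1.085 = £482.0258908164.
Apply the 35% decrease: £482.0258908164 × 0.65 = £313.31682903066 ≈ £313.32.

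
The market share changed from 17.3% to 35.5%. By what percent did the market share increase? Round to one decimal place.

105.2%

The change is 35.5 − 17.3 = 18.2 percentage points.
Relative to the original 17.3%, that is 18.2 ÷ 17.3 ≈ 105.2%.
So the market share rose by 105.2%.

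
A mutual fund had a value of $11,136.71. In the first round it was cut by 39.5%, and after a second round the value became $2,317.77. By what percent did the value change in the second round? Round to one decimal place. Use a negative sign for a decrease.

-65.6%

After the first round: $11,136.71 × 0.605 = $6737.70955.
Second-round multiplier: $2,317.77 ÷ $6737.70955 ≈ 0.344.
That is a change of -65.6%.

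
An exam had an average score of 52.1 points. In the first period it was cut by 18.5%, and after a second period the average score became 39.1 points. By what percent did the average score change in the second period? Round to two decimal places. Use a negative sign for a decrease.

After the first period: 52.1 × 0.815 = 42.4615.
Second-period multiplier: 39.1 ÷ 42.4615 ≈ 0.920834.
That is a change of -7.92%.

-7.92%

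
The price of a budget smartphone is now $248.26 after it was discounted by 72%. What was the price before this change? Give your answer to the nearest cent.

The overall multiplier applied was 0.28.
So the original price was $248.26 ÷ 0.28 ≈ $886.64.

$886.64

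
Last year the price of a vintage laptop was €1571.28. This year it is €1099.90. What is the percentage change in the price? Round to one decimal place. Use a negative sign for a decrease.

Change: €1099.90 − €1571.28 = -€471.38.
Relative to the original: -€471.38 ÷ €1571.28 ≈ -30.0%.

-30.0%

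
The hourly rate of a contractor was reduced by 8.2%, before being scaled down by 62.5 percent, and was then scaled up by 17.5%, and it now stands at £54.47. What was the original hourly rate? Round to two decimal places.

£134.66

The overall multiplier applied was 0.918 × 0.375 × 1.175 = 0.40449375.
So the original hourly rate was £54.47 ÷ 0.40449375 ≈ £134.66.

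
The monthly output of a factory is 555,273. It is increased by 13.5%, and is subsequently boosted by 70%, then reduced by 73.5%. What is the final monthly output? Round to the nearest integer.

283,921

Each change multiplies by a factor: 1.135 × 1.7 × 0.265 = 0.5113175.
555,273 × 0.5113175 = 283920.8021775 ≈ 283,921.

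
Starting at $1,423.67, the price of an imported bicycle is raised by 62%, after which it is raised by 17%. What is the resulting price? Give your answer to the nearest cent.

After the 62% increase: $1,423.67 × 1.62 = $2306.3454.
17% increase: $2306.3454 × 1.17 = $2698.424118 ≈ $2,698.42.

$2,698.42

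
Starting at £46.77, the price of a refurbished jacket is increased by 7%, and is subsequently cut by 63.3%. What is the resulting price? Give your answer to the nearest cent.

£18.37

After the 7% increase: £46.77 × 1.07 = £50.0439.
63.3% decrease: £50.0439 × 0.367 = £18.3661113 ≈ £18.37.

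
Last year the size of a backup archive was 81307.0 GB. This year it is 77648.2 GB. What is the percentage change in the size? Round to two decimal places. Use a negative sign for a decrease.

-4.50%

Change: 77648.2 − 81307.0 = -3658.8.
Relative to the original: -3658.8 ÷ 81307.0 ≈ -4.50%.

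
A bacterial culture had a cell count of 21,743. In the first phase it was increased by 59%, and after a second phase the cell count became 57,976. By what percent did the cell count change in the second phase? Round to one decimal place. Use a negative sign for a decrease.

67.7%

After the first phase: 21,743 × 1.59 = 34571.37.
Second-phase multiplier: 57,976 ÷ 34571.37 ≈ 1.67699.
That is a change of 67.7%.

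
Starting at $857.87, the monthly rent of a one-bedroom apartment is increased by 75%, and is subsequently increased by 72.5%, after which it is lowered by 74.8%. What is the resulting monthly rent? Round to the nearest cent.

$652.60

Each change multiplies by a factor: 1.75 × 1.725 × 0.252 = 0.760725.
$857.87 × 0.760725 = $652.60315575 ≈ $652.60.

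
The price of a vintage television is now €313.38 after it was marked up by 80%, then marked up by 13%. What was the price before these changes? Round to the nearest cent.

The overall multiplier applied was 1.8 × 1.13 = 2.034.
So the original price was €313.38 ÷ 2.034 ≈ €154.07.

€154.07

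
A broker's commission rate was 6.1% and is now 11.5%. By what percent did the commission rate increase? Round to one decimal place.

The change is 11.5 − 6.1 = 5.4 percentage points.
Relative to the original 6.1%, that is 5.4 ÷ 6.1 ≈ 88.5%.
So the commission rate rose by 88.5%.

88.5%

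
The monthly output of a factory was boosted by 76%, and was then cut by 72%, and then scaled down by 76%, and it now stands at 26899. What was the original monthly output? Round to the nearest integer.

227433

Undoing the 76% decrease: 26899 ÷ 0.24 ≈ 112079.166667.
Undoing the 72% decrease: 112079.166667 ÷ 0.28 ≈ 400282.738096.
Undoing the 76% increase: 400282.738096 ÷ 1.76 ≈ 227433.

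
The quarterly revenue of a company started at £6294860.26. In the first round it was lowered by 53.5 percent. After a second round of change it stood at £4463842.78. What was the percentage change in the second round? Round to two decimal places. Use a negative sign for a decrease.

52.50%

After the first round: £6294860.26 × 0.465 = £2927110.0209.
Second-round multiplier: £4463842.78 ÷ £2927110.0209 ≈ 1.525.
That is a change of 52.50%.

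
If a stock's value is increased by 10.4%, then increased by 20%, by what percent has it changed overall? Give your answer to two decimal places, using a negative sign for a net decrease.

32.48%

A 10.4% increase multiplies by 1.104.
Then a 20% increase: 1.104 × 1.2 = 1.3248.
Overall factor 1.3248, i.e. 32.48%.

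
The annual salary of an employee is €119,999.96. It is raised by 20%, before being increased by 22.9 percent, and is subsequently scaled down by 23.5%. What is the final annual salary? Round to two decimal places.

€135,386.59

Each change multiplies by a factor: 1.2 × 1.229 × 0.765 = 1.128222.
€119,999.96 × 1.128222 = €135386.59487112 ≈ €135,386.59.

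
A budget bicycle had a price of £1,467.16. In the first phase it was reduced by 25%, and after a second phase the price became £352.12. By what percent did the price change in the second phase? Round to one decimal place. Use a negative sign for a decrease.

-68.0%

After the first phase: £1,467.16 × 0.75 = £1100.37.
Second-phase multiplier: £352.12 ÷ £1100.37 ≈ 0.32.
That is a change of -68.0%.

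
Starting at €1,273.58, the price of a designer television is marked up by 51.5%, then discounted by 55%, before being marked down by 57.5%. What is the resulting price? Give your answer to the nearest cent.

€369.01

Each change multiplies by a factor: 1.515 × 0.45 × 0.425 = 0.28974375.
€1,273.58 × 0.28974375 = €369.011845125 ≈ €369.01.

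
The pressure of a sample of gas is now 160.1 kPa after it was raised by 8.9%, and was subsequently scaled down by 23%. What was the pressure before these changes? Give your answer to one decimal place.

190.9 kPa

The overall multiplier applied was 1.089 × 0.77 = 0.83853.
So the original pressure was 160.1 ÷ 0.83853 ≈ 190.9 kPa.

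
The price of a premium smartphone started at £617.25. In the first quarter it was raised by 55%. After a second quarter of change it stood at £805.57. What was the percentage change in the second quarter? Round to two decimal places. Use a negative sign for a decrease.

After the first quarter: £617.25 × 1.55 = £956.7375.
Second-quarter multiplier: £805.57 ÷ £956.7375 ≈ 0.841997.
That is a change of -15.80%.

-15.80%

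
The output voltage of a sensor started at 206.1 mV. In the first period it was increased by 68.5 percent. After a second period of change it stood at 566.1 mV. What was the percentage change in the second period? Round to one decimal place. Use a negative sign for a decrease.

After the first period: 206.1 × 1.685 = 347.2785.
Second-period multiplier: 566.1 ÷ 347.2785 ≈ 1.6301.
That is a change of 63.0%.

63.0%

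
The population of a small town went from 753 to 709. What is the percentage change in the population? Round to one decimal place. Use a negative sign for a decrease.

-5.8%

Change: 709 − 753 = -44.
Relative to the original: -44 ÷ 753 ≈ -5.8%.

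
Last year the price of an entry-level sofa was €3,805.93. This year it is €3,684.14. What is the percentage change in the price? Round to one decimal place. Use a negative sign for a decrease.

Change: €3,684.14 − €3,805.93 = -€121.79.
Relative to the original: -€121.79 ÷ €3,805.93 ≈ -3.2%.

-3.2%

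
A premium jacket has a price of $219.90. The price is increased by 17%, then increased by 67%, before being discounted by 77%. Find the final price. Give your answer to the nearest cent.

Each change multiplies by a factor: 1.17 × 1.67 × 0.23 = 0.449397.
$219.90 × 0.449397 = $98.8224003 ≈ $98.82.

$98.82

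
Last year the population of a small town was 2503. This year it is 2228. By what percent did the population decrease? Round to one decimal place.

Change: 2228 − 2503 = -275.
Relative to the original: -275 ÷ 2503 ≈ -11.0%.
So the population decreased by 11.0%.

11.0%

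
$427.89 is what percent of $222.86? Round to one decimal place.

192.0%

$427.89 ÷ $222.86 ≈ 192.0%.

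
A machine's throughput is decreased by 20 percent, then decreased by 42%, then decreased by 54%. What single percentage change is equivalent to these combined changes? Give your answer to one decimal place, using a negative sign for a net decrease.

The combined multiplier is 0.8 × 0.58 × 0.46 = 0.21344.
That corresponds to a decrease of 78.7%.

-78.7%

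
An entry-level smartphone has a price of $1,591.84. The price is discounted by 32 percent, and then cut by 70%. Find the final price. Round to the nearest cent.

32% decrease: $1,591.84 × 0.68 = $1082.4512.
70% decrease: $1082.4512 × 0.3 = $324.73536 ≈ $324.74.

$324.74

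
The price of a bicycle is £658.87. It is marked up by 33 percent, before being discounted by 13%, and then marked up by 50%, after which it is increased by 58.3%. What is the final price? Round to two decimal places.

£1810.27

After the 33% increase: £658.87 × 1.33 = £876.2971.
After the 13% decrease: £876.2971 × 0.87 = £762.378477.
Apply the 50% increase: £762.378477 × 1.5 = £1143.5677155.
Apply the 58.3% increase: £1143.5677155 × 1.583 = £1810.2676936365 ≈ £1810.27.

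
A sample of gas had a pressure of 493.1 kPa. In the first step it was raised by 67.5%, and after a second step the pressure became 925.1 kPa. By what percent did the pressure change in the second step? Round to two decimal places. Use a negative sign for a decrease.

12.01%

After the first step: 493.1 × 1.675 = 825.9425.
Second-step multiplier: 925.1 ÷ 825.9425 ≈ 1.120054.
That is a change of 12.01%.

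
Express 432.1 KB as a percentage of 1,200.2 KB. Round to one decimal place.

432.1 KB ÷ 1,200.2 KB ≈ 36.0%.

36.0%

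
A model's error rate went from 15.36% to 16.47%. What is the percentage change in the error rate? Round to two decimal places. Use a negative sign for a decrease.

The change is 16.47 − 15.36 = 1.11 percentage points.
Relative to the original 15.36%, that is 1.11 ÷ 15.36 ≈ 7.23%.

7.23%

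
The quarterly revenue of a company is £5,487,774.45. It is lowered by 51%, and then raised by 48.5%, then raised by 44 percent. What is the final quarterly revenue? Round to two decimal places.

After the 51% decrease: £5,487,774.45 × 0.49 = £2689009.4805.
48.5% increase: £2689009.4805 × 1.485 = £3993179.0785425.
Apply the 44% increase: £3993179.0785425 × 1.44 = £5750177.8731012 ≈ £5,750,177.87.

£5,750,177.87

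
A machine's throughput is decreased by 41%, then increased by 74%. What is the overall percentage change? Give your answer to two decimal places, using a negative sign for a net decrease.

2.66%

A 41% decrease multiplies by 0.59.
Then a 74% increase: 0.59 × 1.74 = 1.0266.
Overall factor 1.0266, i.e. 2.66%.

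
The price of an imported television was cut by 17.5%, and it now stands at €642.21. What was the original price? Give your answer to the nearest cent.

€778.44

The overall multiplier applied was 0.825.
So the original price was €642.21 ÷ 0.825 ≈ €778.44.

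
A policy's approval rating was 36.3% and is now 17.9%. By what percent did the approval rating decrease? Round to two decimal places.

The change is 17.9 − 36.3 = -18.4 percentage points.
Relative to the original 36.3%, that is -18.4 ÷ 36.3 ≈ -50.69%.
So the approval rating fell by 50.69%.

50.69%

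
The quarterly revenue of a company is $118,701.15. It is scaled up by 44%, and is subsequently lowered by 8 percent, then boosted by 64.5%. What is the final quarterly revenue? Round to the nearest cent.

Each change multiplies by a factor: 1.44 × 0.92 × 1.645 = 2.179296.
$118,701.15 × 2.179296 = $258684.9413904 ≈ $258,684.94.

$258,684.94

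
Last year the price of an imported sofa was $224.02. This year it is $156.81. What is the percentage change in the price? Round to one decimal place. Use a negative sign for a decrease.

-30.0%

Change: $156.81 − $224.02 = -$67.21.
Relative to the original: -$67.21 ÷ $224.02 ≈ -30.0%.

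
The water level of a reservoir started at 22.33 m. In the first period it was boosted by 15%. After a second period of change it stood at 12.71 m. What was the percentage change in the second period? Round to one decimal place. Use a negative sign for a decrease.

After the first period: 22.33 × 1.15 = 25.6795.
Second-period multiplier: 12.71 ÷ 25.6795 ≈ 0.49495.
That is a change of -50.5%.

-50.5%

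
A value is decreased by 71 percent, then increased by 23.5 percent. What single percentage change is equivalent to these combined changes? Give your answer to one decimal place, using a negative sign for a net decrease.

A 71% decrease multiplies by 0.29.
Then a 23.5% increase: 0.29 × 1.235 = 0.35815.
Overall factor 0.35815, i.e. -64.2%.

-64.2%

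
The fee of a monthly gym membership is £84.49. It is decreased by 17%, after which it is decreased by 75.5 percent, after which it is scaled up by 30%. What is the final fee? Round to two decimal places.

£22.34

17% decrease: £84.49 × 0.83 = £70.1267.
After the 75.5% decrease: £70.1267 × 0.245 = £17.1810415.
After the 30% increase: £17.1810415 × 1.3 = £22.33535395 ≈ £22.34.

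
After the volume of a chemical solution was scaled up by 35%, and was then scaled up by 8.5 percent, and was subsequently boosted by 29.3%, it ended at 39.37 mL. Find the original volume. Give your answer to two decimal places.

20.79 mL

The overall multiplier applied was 1.35 × 1.085 × 1.293 = 1.89392175.
So the original volume was 39.37 ÷ 1.89392175 ≈ 20.79 mL.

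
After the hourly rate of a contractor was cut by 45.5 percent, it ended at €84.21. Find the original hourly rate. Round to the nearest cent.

€154.51

The overall multiplier applied was 0.545.
So the original hourly rate was €84.21 ÷ 0.545 ≈ €154.51.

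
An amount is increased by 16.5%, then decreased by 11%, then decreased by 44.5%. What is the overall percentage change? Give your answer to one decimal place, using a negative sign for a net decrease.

-42.5%

A 16.5% increase multiplies by 1.165.
Then an 11% decrease: 1.165 × 0.89 = 1.03685.
Then a 44.5% decrease: 1.03685 × 0.555 = 0.57545175.
Overall factor 0.57545175, i.e. -42.5%.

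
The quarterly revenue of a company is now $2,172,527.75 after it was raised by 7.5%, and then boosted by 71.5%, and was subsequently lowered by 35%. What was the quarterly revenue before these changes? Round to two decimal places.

$1,812,923.12

Undoing the 35% decrease: $2,172,527.75 ÷ 0.65 ≈ $3342350.384615.
Undoing the 71.5% increase: $3342350.384615 ÷ 1.715 ≈ $1948892.352545.
Undoing the 7.5% increase: $1948892.352545 ÷ 1.075 ≈ $1,812,923.12.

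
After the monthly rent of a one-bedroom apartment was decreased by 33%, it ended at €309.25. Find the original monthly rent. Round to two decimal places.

€461.57

The overall multiplier applied was 0.67.
So the original monthly rent was €309.25 ÷ 0.67 ≈ €461.57.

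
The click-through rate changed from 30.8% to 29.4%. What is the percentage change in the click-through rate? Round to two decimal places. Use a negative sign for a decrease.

The change is 29.4 − 30.8 = -1.4 percentage points.
Relative to the original 30.8%, that is -1.4 ÷ 30.8 ≈ -4.55%.

-4.55%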